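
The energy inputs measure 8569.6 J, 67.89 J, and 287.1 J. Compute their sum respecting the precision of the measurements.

8924.6 J

8569.6 J + 67.89 J + 287.1 J = 8924.59 J.
Addition/subtraction keeps the fewest decimal places: 8569.6 → 1 decimal place, 67.89 → 2 decimal places, 287.1 → 1 decimal place; limit is 1.
Rounded to 1 decimal place: 8924.6 J.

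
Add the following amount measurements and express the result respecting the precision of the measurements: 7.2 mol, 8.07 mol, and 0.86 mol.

7.2 mol + 8.07 mol + 0.86 mol = 16.13 mol.
Addition/subtraction keeps the fewest decimal places: 7.2 → 1 decimal place, 8.07 → 2 decimal places, 0.86 → 2 decimal places; limit is 1.
Rounded to 1 decimal place: 16.1 mol.

16.1 mol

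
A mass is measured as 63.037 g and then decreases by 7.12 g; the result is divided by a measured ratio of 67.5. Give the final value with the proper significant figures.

0.828 g

63.037 g − 7.12 g = 55.917 g; the difference is limited to 2 decimal places (4 s.f.).
Carrying full precision, 55.917 ÷ 67.5 = 0.8284 g; 67.5 has 3 s.f., so the result keeps min(4, 3) = 3 s.f.
Rounded to 3 significant figures: 0.828 g.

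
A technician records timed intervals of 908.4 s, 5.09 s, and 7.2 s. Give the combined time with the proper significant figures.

920.7 s

908.4 s + 5.09 s + 7.2 s = 920.69 s.
Addition/subtraction keeps the fewest decimal places: 908.4 → 1 decimal place, 5.09 → 2 decimal places, 7.2 → 1 decimal place; limit is 1.
Rounded to 1 decimal place: 920.7 s.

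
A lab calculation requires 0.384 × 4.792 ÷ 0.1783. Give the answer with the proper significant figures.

10.3

0.384 × 4.792 ÷ 0.1783 = 10.3204038138…
Multiplication/division keeps the fewest significant figures: 0.384 → 3 s.f., 4.792 → 4 s.f., 0.1783 → 4 s.f.; limit is 3.
Rounded to 3 significant figures: 10.3.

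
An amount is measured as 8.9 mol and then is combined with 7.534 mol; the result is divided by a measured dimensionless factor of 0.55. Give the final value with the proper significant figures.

3.0 × 10^1 mol

8.9 mol + 7.534 mol = 16.434 mol; the sum is limited to 1 decimal place (3 s.f.).
Carrying full precision, 16.434 ÷ 0.55 = 29.88 mol; 0.55 has 2 s.f., so the result keeps min(3, 2) = 2 s.f.
Rounded to 2 significant figures: 3.0 × 10^1 mol.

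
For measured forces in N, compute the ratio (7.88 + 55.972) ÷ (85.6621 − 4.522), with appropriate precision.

7.88 + 55.972 = 63.852, limited to 2 d.p. → 4 s.f.; 85.6621 − 4.522 = 81.1401, limited to 3 d.p. → 5 s.f.
Carrying full precision, 63.852 ÷ 81.1401 = 0.786935189875…; keep min(4, 5) = 4 s.f.
Rounded to 4 significant figures: 0.7869.

0.7869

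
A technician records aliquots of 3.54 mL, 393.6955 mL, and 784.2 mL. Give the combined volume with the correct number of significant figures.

1181.4 mL

3.54 mL + 393.6955 mL + 784.2 mL = 1181.4355 mL.
Addition/subtraction keeps the fewest decimal places: 3.54 → 2 decimal places, 393.6955 → 4 decimal places, 784.2 → 1 decimal place; limit is 1.
Rounded to 1 decimal place: 1181.4 mL.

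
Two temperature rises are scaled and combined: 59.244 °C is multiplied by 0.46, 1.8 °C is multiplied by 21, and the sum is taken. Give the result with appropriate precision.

65 °C

59.244 × 0.46 = 27.25224 → 27 °C (2 s.f., last digit at the 10^0 place).
1.8 × 21 = 37.8 → 38 °C (2 s.f., last digit at the 10^0 place).
Sum: 65.05224 °C; keep the coarser place, 10^0.
Result: 65 °C.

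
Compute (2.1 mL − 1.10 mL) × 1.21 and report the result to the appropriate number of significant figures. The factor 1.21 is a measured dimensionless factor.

1.2 mL

2.1 mL − 1.10 mL = 1.00 mL; the difference is limited to 1 decimal place (2 s.f.).
Carrying full precision, 1.00 × 1.21 = 1.21 mL; 1.21 has 3 s.f., so the result keeps min(2, 3) = 2 s.f.
Rounded to 2 significant figures: 1.2 mL.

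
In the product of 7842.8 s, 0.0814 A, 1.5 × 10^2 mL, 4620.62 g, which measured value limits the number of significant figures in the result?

7842.8 s → 5 s.f.; 0.0814 A → 3 s.f.; 1.5 × 10^2 mL → 2 s.f.; 4620.62 g → 6 s.f.
The fewest is 2 significant figures, from 1.5 × 10^2 mL.

1.5 × 10^2 mL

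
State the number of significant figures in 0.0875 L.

0.0875: leading zeros are not significant.

3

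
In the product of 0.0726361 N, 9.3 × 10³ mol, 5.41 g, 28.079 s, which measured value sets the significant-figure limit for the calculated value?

9.3 × 10³ mol

0.0726361 N → 6 s.f.; 9.3 × 10³ mol → 2 s.f.; 5.41 g → 3 s.f.; 28.079 s → 5 s.f.
The fewest is 2 significant figures, from 9.3 × 10³ mol.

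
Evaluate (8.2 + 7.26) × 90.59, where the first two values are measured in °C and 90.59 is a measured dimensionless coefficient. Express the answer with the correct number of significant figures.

1.40 × 10³ °C

8.2 °C + 7.26 °C = 15.46 °C; the sum is limited to 1 decimal place (3 s.f.).
Carrying full precision, 15.46 × 90.59 = 1400.5214 °C; 90.59 has 4 s.f., so the result keeps min(3, 4) = 3 s.f.
Rounded to 3 significant figures: 1.40 × 10³ °C.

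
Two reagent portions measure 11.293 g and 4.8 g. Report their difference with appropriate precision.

11.293 g − 4.8 g = 6.493 g.
Addition/subtraction keeps the fewest decimal places: 11.293 → 3 decimal places, 4.8 → 1 decimal place; limit is 1.
Rounded to 1 decimal place: 6.5 g.

6.5 g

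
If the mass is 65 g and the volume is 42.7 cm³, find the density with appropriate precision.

density = 65 g ÷ 42.7 cm³ = 1.52224824356… g/cm³.
65 has 2 significant figures; 42.7 has 3.
Division/multiplication keeps the fewest: 2 significant figures.
Rounded: 1.5 g/cm³.

1.5 g/cm³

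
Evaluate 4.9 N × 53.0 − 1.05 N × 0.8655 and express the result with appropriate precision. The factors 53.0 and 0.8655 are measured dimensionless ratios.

2.6 × 10² N

4.9 × 53.0 = 259.7 → 2.6 × 10² N (2 s.f., last digit at the 10^1 place).
1.05 × 0.8655 = 0.908775 → 0.909 N (3 s.f., last digit at the 10^-3 place).
Difference: 258.791225 N; keep the coarser place, 10^1.
Result: 2.6 × 10² N.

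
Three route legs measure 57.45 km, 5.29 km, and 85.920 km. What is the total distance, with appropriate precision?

1.4866 × 10² km

57.45 km + 5.29 km + 85.920 km = 148.660 km.
Addition/subtraction keeps the fewest decimal places: 57.45 → 2 decimal places, 5.29 → 2 decimal places, 85.920 → 3 decimal places; limit is 2.
Rounded to 2 decimal places: 1.4866 × 10² km.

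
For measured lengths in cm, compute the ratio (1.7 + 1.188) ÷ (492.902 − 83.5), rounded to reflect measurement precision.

1.7 + 1.188 = 2.888, limited to 1 d.p. → 2 s.f.; 492.902 − 83.5 = 409.402, limited to 1 d.p. → 4 s.f.
Carrying full precision, 2.888 ÷ 409.402 = 0.00705419123502…; keep min(2, 4) = 2 s.f.
Rounded to 2 significant figures: 7.1 × 10^-3.

7.1 × 10^-3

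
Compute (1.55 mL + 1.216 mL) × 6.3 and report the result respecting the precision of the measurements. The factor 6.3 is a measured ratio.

17 mL

1.55 mL + 1.216 mL = 2.766 mL; the sum is limited to 2 decimal places (3 s.f.).
Carrying full precision, 2.766 × 6.3 = 17.4258 mL; 6.3 has 2 s.f., so the result keeps min(3, 2) = 2 s.f.
Rounded to 2 significant figures: 17 mL.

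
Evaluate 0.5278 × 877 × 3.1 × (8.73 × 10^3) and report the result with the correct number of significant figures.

0.5278 × 877 × 3.1 × (8.73 × 10^3) = 12526937.6778
Multiplication/division keeps the fewest significant figures: 0.5278 → 4 s.f., 877 → 3 s.f., 3.1 → 2 s.f., 8.73 × 10^3 → 3 s.f.; limit is 2.
Rounded to 2 significant figures: 1.3 × 10^7.

1.3 × 10^7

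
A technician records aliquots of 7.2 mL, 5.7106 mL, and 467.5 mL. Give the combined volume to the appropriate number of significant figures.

7.2 mL + 5.7106 mL + 467.5 mL = 480.4106 mL.
Addition/subtraction keeps the fewest decimal places: 7.2 → 1 decimal place, 5.7106 → 4 decimal places, 467.5 → 1 decimal place; limit is 1.
Rounded to 1 decimal place: 480.4 mL.

480.4 mL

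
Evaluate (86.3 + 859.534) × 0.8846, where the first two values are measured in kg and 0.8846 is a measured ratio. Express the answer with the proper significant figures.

836.7 kg

86.3 kg + 859.534 kg = 945.834 kg; the sum is limited to 1 decimal place (4 s.f.).
Carrying full precision, 945.834 × 0.8846 = 836.6847564 kg; 0.8846 has 4 s.f., so the result keeps min(4, 4) = 4 s.f.
Rounded to 4 significant figures: 836.7 kg.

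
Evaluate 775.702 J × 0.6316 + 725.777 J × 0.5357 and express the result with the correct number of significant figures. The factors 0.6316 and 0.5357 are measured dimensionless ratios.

878.7 J

775.702 × 0.6316 = 489.9333832 → 489.9 J (4 s.f., last digit at the 10^-1 place).
725.777 × 0.5357 = 388.7987389 → 388.8 J (4 s.f., last digit at the 10^-1 place).
Sum: 878.7321221 J; keep the coarser place, 10^-1.
Result: 878.7 J.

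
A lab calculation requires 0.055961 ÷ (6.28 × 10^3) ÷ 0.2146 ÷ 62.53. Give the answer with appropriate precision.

0.055961 ÷ (6.28 × 10^3) ÷ 0.2146 ÷ 62.53 = 6.64060543476 × 10^-7…
Multiplication/division keeps the fewest significant figures: 0.055961 → 5 s.f., 6.28 × 10^3 → 3 s.f., 0.2146 → 4 s.f., 62.53 → 4 s.f.; limit is 3.
Rounded to 3 significant figures: 6.64 × 10^-7.

6.64 × 10^-7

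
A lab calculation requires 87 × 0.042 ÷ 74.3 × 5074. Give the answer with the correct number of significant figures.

87 × 0.042 ÷ 74.3 × 5074 = 249.534266487…
Multiplication/division keeps the fewest significant figures: 87 → 2 s.f., 0.042 → 2 s.f., 74.3 → 3 s.f., 5074 → 4 s.f.; limit is 2.
Rounded to 2 significant figures: 2.5 × 10^2.

2.5 × 10^2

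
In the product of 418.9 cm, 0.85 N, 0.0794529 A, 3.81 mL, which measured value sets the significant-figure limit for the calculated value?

418.9 cm → 4 s.f.; 0.85 N → 2 s.f.; 0.0794529 A → 6 s.f.; 3.81 mL → 3 s.f.
The fewest is 2 significant figures, from 0.85 N.

0.85 N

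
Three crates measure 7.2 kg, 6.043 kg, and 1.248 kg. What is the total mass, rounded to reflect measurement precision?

7.2 kg + 6.043 kg + 1.248 kg = 14.491 kg.
Addition/subtraction keeps the fewest decimal places: 7.2 → 1 decimal place, 6.043 → 3 decimal places, 1.248 → 3 decimal places; limit is 1.
Rounded to 1 decimal place: 14.5 kg.

14.5 kg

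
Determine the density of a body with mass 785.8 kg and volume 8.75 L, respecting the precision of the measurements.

89.8 kg/L

density = 785.8 kg ÷ 8.75 L = 89.8057142857… kg/L.
785.8 has 4 significant figures; 8.75 has 3.
Division/multiplication keeps the fewest: 3 significant figures.
Rounded: 89.8 kg/L.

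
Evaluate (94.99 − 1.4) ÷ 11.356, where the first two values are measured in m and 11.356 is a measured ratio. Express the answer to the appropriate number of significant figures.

8.24 m

94.99 m − 1.4 m = 93.59 m; the difference is limited to 1 decimal place (3 s.f.).
Carrying full precision, 93.59 ÷ 11.356 = 8.24145825995… m; 11.356 has 5 s.f., so the result keeps min(3, 5) = 3 s.f.
Rounded to 3 significant figures: 8.24 m.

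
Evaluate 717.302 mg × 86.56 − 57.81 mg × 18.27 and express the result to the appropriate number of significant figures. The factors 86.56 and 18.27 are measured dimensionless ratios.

717.302 × 86.56 = 62089.66112 → 6.209 × 10^4 mg (4 s.f., last digit at the 10^1 place).
57.81 × 18.27 = 1056.1887 → 1056 mg (4 s.f., last digit at the 10^0 place).
Difference: 61033.47242 mg; keep the coarser place, 10^1.
Result: 6.103 × 10^4 mg.

6.103 × 10^4 mg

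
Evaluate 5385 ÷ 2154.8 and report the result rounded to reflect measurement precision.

2.499

5385 ÷ 2154.8 = 2.49907183961…
Multiplication/division keeps the fewest significant figures: 5385 → 4 s.f., 2154.8 → 5 s.f.; limit is 4.
Rounded to 4 significant figures: 2.499.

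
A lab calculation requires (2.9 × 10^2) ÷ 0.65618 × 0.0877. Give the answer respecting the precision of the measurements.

(2.9 × 10^2) ÷ 0.65618 × 0.0877 = 38.7591819318…
Multiplication/division keeps the fewest significant figures: 2.9 × 10^2 → 2 s.f., 0.65618 → 5 s.f., 0.0877 → 3 s.f.; limit is 2.
Rounded to 2 significant figures: 39.

39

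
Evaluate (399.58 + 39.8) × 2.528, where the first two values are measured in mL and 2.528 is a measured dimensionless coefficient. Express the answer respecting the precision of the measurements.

1111 mL

399.58 mL + 39.8 mL = 439.38 mL; the sum is limited to 1 decimal place (4 s.f.).
Carrying full precision, 439.38 × 2.528 = 1110.75264 mL; 2.528 has 4 s.f., so the result keeps min(4, 4) = 4 s.f.
Rounded to 4 significant figures: 1111 mL.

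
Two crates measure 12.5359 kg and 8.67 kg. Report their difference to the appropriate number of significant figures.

3.87 kg

12.5359 kg − 8.67 kg = 3.8659 kg.
Addition/subtraction keeps the fewest decimal places: 12.5359 → 4 decimal places, 8.67 → 2 decimal places; limit is 2.
Rounded to 2 decimal places: 3.87 kg.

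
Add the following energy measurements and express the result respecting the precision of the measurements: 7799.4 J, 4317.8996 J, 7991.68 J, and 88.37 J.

2.01973 × 10^4 J

7799.4 J + 4317.8996 J + 7991.68 J + 88.37 J = 20197.3496 J.
Addition/subtraction keeps the fewest decimal places: 7799.4 → 1 decimal place, 4317.8996 → 4 decimal places, 7991.68 → 2 decimal places, 88.37 → 2 decimal places; limit is 1.
Rounded to 1 decimal place: 2.01973 × 10^4 J.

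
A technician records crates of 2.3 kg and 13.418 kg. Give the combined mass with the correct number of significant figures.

2.3 kg + 13.418 kg = 15.718 kg.
Addition/subtraction keeps the fewest decimal places: 2.3 → 1 decimal place, 13.418 → 3 decimal places; limit is 1.
Rounded to 1 decimal place: 15.7 kg.

15.7 kg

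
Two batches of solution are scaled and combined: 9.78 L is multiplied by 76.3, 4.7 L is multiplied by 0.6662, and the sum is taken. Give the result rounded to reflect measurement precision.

749 L

9.78 × 76.3 = 746.214 → 746 L (3 s.f., last digit at the 10^0 place).
4.7 × 0.6662 = 3.13114 → 3.1 L (2 s.f., last digit at the 10^-1 place).
Sum: 749.34514 L; keep the coarser place, 10^0.
Result: 749 L.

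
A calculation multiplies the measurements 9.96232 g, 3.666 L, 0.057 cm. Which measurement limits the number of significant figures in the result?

9.96232 g → 6 s.f.; 3.666 L → 4 s.f.; 0.057 cm → 2 s.f.
The fewest is 2 significant figures, from 0.057 cm.

0.057 cm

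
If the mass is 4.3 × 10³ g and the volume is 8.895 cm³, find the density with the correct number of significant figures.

4.8 × 10² g/cm³

density = 4.3 × 10³ g ÷ 8.895 cm³ = 483.417650365… g/cm³.
4.3 × 10³ has 2 significant figures; 8.895 has 4.
Division/multiplication keeps the fewest: 2 significant figures.
Rounded: 4.8 × 10² g/cm³.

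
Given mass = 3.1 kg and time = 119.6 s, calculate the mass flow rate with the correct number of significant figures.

2.6 × 10⁻² kg/s

mass flow rate = 3.1 kg ÷ 119.6 s = 0.0259197324415… kg/s.
3.1 has 2 significant figures; 119.6 has 4.
Division/multiplication keeps the fewest: 2 significant figures.
Rounded: 2.6 × 10⁻² kg/s.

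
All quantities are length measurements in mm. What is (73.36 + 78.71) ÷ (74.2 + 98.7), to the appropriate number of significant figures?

0.8795

73.36 + 78.71 = 152.07, limited to 2 d.p. → 5 s.f.; 74.2 + 98.7 = 172.9, limited to 1 d.p. → 4 s.f.
Carrying full precision, 152.07 ÷ 172.9 = 0.87952573742…; keep min(5, 4) = 4 s.f.
Rounded to 4 significant figures: 0.8795.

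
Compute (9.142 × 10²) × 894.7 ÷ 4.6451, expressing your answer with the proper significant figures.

1.761 × 10⁵

(9.142 × 10²) × 894.7 ÷ 4.6451 = 176085.496545…
Multiplication/division keeps the fewest significant figures: 9.142 × 10² → 4 s.f., 894.7 → 4 s.f., 4.6451 → 5 s.f.; limit is 4.
Rounded to 4 significant figures: 1.761 × 10⁵.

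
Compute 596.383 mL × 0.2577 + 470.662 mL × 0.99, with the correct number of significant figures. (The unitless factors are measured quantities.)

596.383 × 0.2577 = 153.6878991 → 1.537 × 10^2 mL (4 s.f., last digit at the 10^-1 place).
470.662 × 0.99 = 465.95538 → 4.7 × 10^2 mL (2 s.f., last digit at the 10^1 place).
Sum: 619.6432791 mL; keep the coarser place, 10^1.
Result: 6.2 × 10^2 mL.

6.2 × 10^2 mL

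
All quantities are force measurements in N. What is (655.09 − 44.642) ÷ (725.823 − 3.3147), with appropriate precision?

0.84490

655.09 − 44.642 = 610.448, limited to 2 d.p. → 5 s.f.; 725.823 − 3.3147 = 722.5083, limited to 3 d.p. → 6 s.f.
Carrying full precision, 610.448 ÷ 722.5083 = 0.844901020514…; keep min(5, 6) = 5 s.f.
Rounded to 5 significant figures: 0.84490.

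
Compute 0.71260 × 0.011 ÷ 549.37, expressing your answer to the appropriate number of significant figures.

0.71260 × 0.011 ÷ 549.37 = 0.0000142683437392…
Multiplication/division keeps the fewest significant figures: 0.71260 → 5 s.f., 0.011 → 2 s.f., 549.37 → 5 s.f.; limit is 2.
Rounded to 2 significant figures: 1.4 × 10^-5.

1.4 × 10^-5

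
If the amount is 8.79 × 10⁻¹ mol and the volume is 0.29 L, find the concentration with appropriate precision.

concentration = 8.79 × 10⁻¹ mol ÷ 0.29 L = 3.03103448276… mol/L.
8.79 × 10⁻¹ has 3 significant figures; 0.29 has 2.
Division/multiplication keeps the fewest: 2 significant figures.
Rounded: 3.0 mol/L.

3.0 mol/L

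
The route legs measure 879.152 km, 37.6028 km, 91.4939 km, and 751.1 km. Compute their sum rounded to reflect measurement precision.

1759.3 km

879.152 km + 37.6028 km + 91.4939 km + 751.1 km = 1759.3487 km.
Addition/subtraction keeps the fewest decimal places: 879.152 → 3 decimal places, 37.6028 → 4 decimal places, 91.4939 → 4 decimal places, 751.1 → 1 decimal place; limit is 1.
Rounded to 1 decimal place: 1759.3 km.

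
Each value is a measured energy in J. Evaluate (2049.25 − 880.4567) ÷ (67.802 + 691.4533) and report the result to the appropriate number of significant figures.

2049.25 − 880.4567 = 1168.7933, limited to 2 d.p. → 6 s.f.; 67.802 + 691.4533 = 759.2553, limited to 3 d.p. → 6 s.f.
Carrying full precision, 1168.7933 ÷ 759.2553 = 1.53939432494…; keep min(6, 6) = 6 s.f.
Rounded to 6 significant figures: 1.53939.

1.53939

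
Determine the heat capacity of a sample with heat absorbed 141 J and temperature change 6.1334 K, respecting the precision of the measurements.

23.0 J/K

heat capacity = 141 J ÷ 6.1334 K = 22.9888805556… J/K.
141 has 3 significant figures; 6.1334 has 5.
Division/multiplication keeps the fewest: 3 significant figures.
Rounded: 23.0 J/K.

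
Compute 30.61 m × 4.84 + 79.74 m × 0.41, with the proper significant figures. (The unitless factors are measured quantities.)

30.61 × 4.84 = 148.1524 → 148 m (3 s.f., last digit at the 10^0 place).
79.74 × 0.41 = 32.6934 → 33 m (2 s.f., last digit at the 10^0 place).
Sum: 180.8458 m; keep the coarser place, 10^0.
Result: 181 m.

181 m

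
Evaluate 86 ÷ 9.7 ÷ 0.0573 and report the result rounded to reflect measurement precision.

1.5 × 10²

86 ÷ 9.7 ÷ 0.0573 = 154.729134057…
Multiplication/division keeps the fewest significant figures: 86 → 2 s.f., 9.7 → 2 s.f., 0.0573 → 3 s.f.; limit is 2.
Rounded to 2 significant figures: 1.5 × 10².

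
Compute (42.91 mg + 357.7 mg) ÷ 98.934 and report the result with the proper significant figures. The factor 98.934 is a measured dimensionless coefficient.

4.049 mg

42.91 mg + 357.7 mg = 400.61 mg; the sum is limited to 1 decimal place (4 s.f.).
Carrying full precision, 400.61 ÷ 98.934 = 4.04926516668… mg; 98.934 has 5 s.f., so the result keeps min(4, 5) = 4 s.f.
Rounded to 4 significant figures: 4.049 mg.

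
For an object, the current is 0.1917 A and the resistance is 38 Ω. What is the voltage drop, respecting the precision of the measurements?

voltage drop = 0.1917 A × 38 Ω = 7.2846 V.
0.1917 has 4 significant figures; 38 has 2.
Division/multiplication keeps the fewest: 2 significant figures.
Rounded: 7.3 V.

7.3 V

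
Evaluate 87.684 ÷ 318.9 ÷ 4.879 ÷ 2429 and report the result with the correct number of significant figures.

87.684 ÷ 318.9 ÷ 4.879 ÷ 2429 = 0.0000232010425859…
Multiplication/division keeps the fewest significant figures: 87.684 → 5 s.f., 318.9 → 4 s.f., 4.879 → 4 s.f., 2429 → 4 s.f.; limit is 4.
Rounded to 4 significant figures: 2.320 × 10^-5.

2.320 × 10^-5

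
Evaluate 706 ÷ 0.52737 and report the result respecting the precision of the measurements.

1.34 × 10³

706 ÷ 0.52737 = 1338.71854675…
Multiplication/division keeps the fewest significant figures: 706 → 3 s.f., 0.52737 → 5 s.f.; limit is 3.
Rounded to 3 significant figures: 1.34 × 10³.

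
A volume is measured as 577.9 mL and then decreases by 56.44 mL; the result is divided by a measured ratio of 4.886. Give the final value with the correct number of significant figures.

106.7 mL

577.9 mL − 56.44 mL = 521.46 mL; the difference is limited to 1 decimal place (4 s.f.).
Carrying full precision, 521.46 ÷ 4.886 = 106.7253377… mL; 4.886 has 4 s.f., so the result keeps min(4, 4) = 4 s.f.
Rounded to 4 significant figures: 106.7 mL.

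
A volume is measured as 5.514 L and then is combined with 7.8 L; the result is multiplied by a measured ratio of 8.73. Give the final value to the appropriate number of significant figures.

116 L

5.514 L + 7.8 L = 13.314 L; the sum is limited to 1 decimal place (3 s.f.).
Carrying full precision, 13.314 × 8.73 = 116.23122 L; 8.73 has 3 s.f., so the result keeps min(3, 3) = 3 s.f.
Rounded to 3 significant figures: 116 L.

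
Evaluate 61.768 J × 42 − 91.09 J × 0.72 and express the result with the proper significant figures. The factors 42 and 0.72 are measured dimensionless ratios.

61.768 × 42 = 2594.256 → 2.6 × 10^3 J (2 s.f., last digit at the 10^2 place).
91.09 × 0.72 = 65.5848 → 66 J (2 s.f., last digit at the 10^0 place).
Difference: 2528.6712 J; keep the coarser place, 10^2.
Result: 2.5 × 10^3 J.

2.5 × 10^3 J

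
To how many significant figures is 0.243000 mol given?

6

0.243000: leading zeros are not significant; trailing zeros after a decimal point are significant.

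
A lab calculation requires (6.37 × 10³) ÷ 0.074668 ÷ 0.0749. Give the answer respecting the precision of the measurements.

(6.37 × 10³) ÷ 0.074668 ÷ 0.0749 = 1138998.35233…
Multiplication/division keeps the fewest significant figures: 6.37 × 10³ → 3 s.f., 0.074668 → 5 s.f., 0.0749 → 3 s.f.; limit is 3.
Rounded to 3 significant figures: 1.14 × 10⁶.

1.14 × 10⁶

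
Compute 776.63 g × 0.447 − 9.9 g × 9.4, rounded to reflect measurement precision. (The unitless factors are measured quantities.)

776.63 × 0.447 = 347.15361 → 347 g (3 s.f., last digit at the 10^0 place).
9.9 × 9.4 = 93.06 → 93 g (2 s.f., last digit at the 10^0 place).
Difference: 254.09361 g; keep the coarser place, 10^0.
Result: 2.54 × 10^2 g.

2.54 × 10^2 g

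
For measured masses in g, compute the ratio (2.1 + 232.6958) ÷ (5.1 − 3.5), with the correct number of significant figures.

2.1 + 232.6958 = 234.7958, limited to 1 d.p. → 4 s.f.; 5.1 − 3.5 = 1.6, limited to 1 d.p. → 2 s.f.
Carrying full precision, 234.7958 ÷ 1.6 = 146.747375; keep min(4, 2) = 2 s.f.
Rounded to 2 significant figures: 1.5 × 10^2.

1.5 × 10^2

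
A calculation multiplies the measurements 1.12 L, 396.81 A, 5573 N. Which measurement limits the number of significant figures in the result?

1.12 L → 3 s.f.; 396.81 A → 5 s.f.; 5573 N → 4 s.f.
The fewest is 3 significant figures, from 1.12 L.

1.12 L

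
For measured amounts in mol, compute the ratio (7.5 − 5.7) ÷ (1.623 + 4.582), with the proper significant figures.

0.29

7.5 − 5.7 = 1.8, limited to 1 d.p. → 2 s.f.; 1.623 + 4.582 = 6.205, limited to 3 d.p. → 4 s.f.
Carrying full precision, 1.8 ÷ 6.205 = 0.290088638195…; keep min(2, 4) = 2 s.f.
Rounded to 2 significant figures: 0.29.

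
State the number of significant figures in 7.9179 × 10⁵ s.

7.9179 × 10⁵: in scientific notation every digit of the coefficient is significant.

5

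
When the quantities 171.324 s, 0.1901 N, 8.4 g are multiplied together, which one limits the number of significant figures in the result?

8.4 g

171.324 s → 6 s.f.; 0.1901 N → 4 s.f.; 8.4 g → 2 s.f.
The fewest is 2 significant figures, from 8.4 g.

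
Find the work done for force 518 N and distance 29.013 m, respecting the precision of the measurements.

work done = 518 N × 29.013 m = 15028.734 J.
518 has 3 significant figures; 29.013 has 5.
Division/multiplication keeps the fewest: 3 significant figures.
Rounded: 1.50 × 10⁴ J.

1.50 × 10⁴ J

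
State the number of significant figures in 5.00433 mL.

6

5.00433: zeros between nonzero digits are significant.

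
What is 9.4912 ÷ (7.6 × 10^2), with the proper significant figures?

0.012

9.4912 ÷ (7.6 × 10^2) = 0.0124884210526…
Multiplication/division keeps the fewest significant figures: 9.4912 → 5 s.f., 7.6 × 10^2 → 2 s.f.; limit is 2.
Rounded to 2 significant figures: 0.012.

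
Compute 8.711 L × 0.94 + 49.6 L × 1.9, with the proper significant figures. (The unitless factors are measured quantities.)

8.711 × 0.94 = 8.18834 → 8.2 L (2 s.f., last digit at the 10^-1 place).
49.6 × 1.9 = 94.24 → 94 L (2 s.f., last digit at the 10^0 place).
Sum: 102.42834 L; keep the coarser place, 10^0.
Result: 1.02 × 10² L.

1.02 × 10² L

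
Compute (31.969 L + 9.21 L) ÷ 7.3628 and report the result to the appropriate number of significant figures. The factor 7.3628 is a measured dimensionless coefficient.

5.593 L

31.969 L + 9.21 L = 41.179 L; the sum is limited to 2 decimal places (4 s.f.).
Carrying full precision, 41.179 ÷ 7.3628 = 5.59284511327… L; 7.3628 has 5 s.f., so the result keeps min(4, 5) = 4 s.f.
Rounded to 4 significant figures: 5.593 L.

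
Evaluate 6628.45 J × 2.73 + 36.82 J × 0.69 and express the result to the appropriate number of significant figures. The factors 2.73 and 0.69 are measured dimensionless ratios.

1.81 × 10⁴ J

6628.45 × 2.73 = 18095.6685 → 1.81 × 10⁴ J (3 s.f., last digit at the 10^2 place).
36.82 × 0.69 = 25.4058 → 25 J (2 s.f., last digit at the 10^0 place).
Sum: 18121.0743 J; keep the coarser place, 10^2.
Result: 1.81 × 10⁴ J.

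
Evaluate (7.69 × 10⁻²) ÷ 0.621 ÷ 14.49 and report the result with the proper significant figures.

0.00855

(7.69 × 10⁻²) ÷ 0.621 ÷ 14.49 = 0.0085460681974…
Multiplication/division keeps the fewest significant figures: 7.69 × 10⁻² → 3 s.f., 0.621 → 3 s.f., 14.49 → 4 s.f.; limit is 3.
Rounded to 3 significant figures: 0.00855.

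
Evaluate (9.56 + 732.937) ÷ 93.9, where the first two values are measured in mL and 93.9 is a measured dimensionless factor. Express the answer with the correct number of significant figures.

7.91 mL

9.56 mL + 732.937 mL = 742.497 mL; the sum is limited to 2 decimal places (5 s.f.).
Carrying full precision, 742.497 ÷ 93.9 = 7.90731629393… mL; 93.9 has 3 s.f., so the result keeps min(5, 3) = 3 s.f.
Rounded to 3 significant figures: 7.91 mL.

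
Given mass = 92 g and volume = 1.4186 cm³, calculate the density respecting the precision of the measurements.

density = 92 g ÷ 1.4186 cm³ = 64.8526716481… g/cm³.
92 has 2 significant figures; 1.4186 has 5.
Division/multiplication keeps the fewest: 2 significant figures.
Rounded: 65 g/cm³.

65 g/cm³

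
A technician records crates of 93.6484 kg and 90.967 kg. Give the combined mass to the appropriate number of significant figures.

184.615 kg

93.6484 kg + 90.967 kg = 184.6154 kg.
Addition/subtraction keeps the fewest decimal places: 93.6484 → 4 decimal places, 90.967 → 3 decimal places; limit is 3.
Rounded to 3 decimal places: 184.615 kg.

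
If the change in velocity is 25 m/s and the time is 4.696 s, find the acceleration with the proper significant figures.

5.3 m/s²

acceleration = 25 m/s ÷ 4.696 s = 5.32367972743… m/s².
25 has 2 significant figures; 4.696 has 4.
Division/multiplication keeps the fewest: 2 significant figures.
Rounded: 5.3 m/s².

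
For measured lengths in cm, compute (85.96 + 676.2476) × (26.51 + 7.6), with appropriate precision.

85.96 + 676.2476 = 762.2076, limited to 2 d.p. → 5 s.f.; 26.51 + 7.6 = 34.11, limited to 1 d.p. → 3 s.f.
Carrying full precision, 762.2076 × 34.11 = 25998.901236; keep min(5, 3) = 3 s.f.
Rounded to 3 significant figures: 2.60 × 10⁴ cm².

2.60 × 10⁴ cm²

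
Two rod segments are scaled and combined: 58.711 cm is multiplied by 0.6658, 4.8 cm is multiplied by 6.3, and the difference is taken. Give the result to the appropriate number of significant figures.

9 cm

58.711 × 0.6658 = 39.0897838 → 39.09 cm (4 s.f., last digit at the 10^-2 place).
4.8 × 6.3 = 30.24 → 30. cm (2 s.f., last digit at the 10^0 place).
Difference: 8.8497838 cm; keep the coarser place, 10^0.
Result: 9 cm.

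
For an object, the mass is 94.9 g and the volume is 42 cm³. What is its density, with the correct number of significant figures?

density = 94.9 g ÷ 42 cm³ = 2.25952380952… g/cm³.
94.9 has 3 significant figures; 42 has 2.
Division/multiplication keeps the fewest: 2 significant figures.
Rounded: 2.3 g/cm³.

2.3 g/cm³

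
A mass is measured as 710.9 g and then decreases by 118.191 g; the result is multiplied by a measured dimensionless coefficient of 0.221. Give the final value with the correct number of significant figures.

131 g

710.9 g − 118.191 g = 592.709 g; the difference is limited to 1 decimal place (4 s.f.).
Carrying full precision, 592.709 × 0.221 = 130.988689 g; 0.221 has 3 s.f., so the result keeps min(4, 3) = 3 s.f.
Rounded to 3 significant figures: 131 g.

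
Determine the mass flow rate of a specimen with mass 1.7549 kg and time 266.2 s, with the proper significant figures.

0.006592 kg/s

mass flow rate = 1.7549 kg ÷ 266.2 s = 0.00659241172051… kg/s.
1.7549 has 5 significant figures; 266.2 has 4.
Division/multiplication keeps the fewest: 4 significant figures.
Rounded: 0.006592 kg/s.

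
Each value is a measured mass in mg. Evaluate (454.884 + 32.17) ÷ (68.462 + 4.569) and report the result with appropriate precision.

6.6691

454.884 + 32.17 = 487.054, limited to 2 d.p. → 5 s.f.; 68.462 + 4.569 = 73.031, limited to 3 d.p. → 5 s.f.
Carrying full precision, 487.054 ÷ 73.031 = 6.66914050198…; keep min(5, 5) = 5 s.f.
Rounded to 5 significant figures: 6.6691.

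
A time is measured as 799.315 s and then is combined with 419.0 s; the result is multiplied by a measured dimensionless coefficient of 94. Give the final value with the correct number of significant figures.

1.1 × 10^5 s

799.315 s + 419.0 s = 1218.315 s; the sum is limited to 1 decimal place (5 s.f.).
Carrying full precision, 1218.315 × 94 = 114521.61 s; 94 has 2 s.f., so the result keeps min(5, 2) = 2 s.f.
Rounded to 2 significant figures: 1.1 × 10^5 s.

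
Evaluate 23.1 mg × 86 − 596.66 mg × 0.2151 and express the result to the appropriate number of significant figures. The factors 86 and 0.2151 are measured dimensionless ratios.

1.9 × 10^3 mg

23.1 × 86 = 1986.6 → 2.0 × 10^3 mg (2 s.f., last digit at the 10^2 place).
596.66 × 0.2151 = 128.341566 → 1.283 × 10^2 mg (4 s.f., last digit at the 10^-1 place).
Difference: 1858.258434 mg; keep the coarser place, 10^2.
Result: 1.9 × 10^3 mg.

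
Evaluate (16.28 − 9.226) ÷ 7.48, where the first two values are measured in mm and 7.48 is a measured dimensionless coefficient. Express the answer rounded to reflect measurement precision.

0.943 mm

16.28 mm − 9.226 mm = 7.054 mm; the difference is limited to 2 decimal places (3 s.f.).
Carrying full precision, 7.054 ÷ 7.48 = 0.943048128342… mm; 7.48 has 3 s.f., so the result keeps min(3, 3) = 3 s.f.
Rounded to 3 significant figures: 0.943 mm.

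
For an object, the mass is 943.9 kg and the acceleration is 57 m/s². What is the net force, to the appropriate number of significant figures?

5.4 × 10⁴ N

net force = 943.9 kg × 57 m/s² = 53802.3 N.
943.9 has 4 significant figures; 57 has 2.
Division/multiplication keeps the fewest: 2 significant figures.
Rounded: 5.4 × 10⁴ N.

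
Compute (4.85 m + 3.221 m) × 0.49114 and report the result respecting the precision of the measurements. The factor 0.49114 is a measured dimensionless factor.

3.96 m

4.85 m + 3.221 m = 8.071 m; the sum is limited to 2 decimal places (3 s.f.).
Carrying full precision, 8.071 × 0.49114 = 3.96399094 m; 0.49114 has 5 s.f., so the result keeps min(3, 5) = 3 s.f.
Rounded to 3 significant figures: 3.96 m.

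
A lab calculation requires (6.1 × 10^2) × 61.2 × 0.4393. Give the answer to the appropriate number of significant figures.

(6.1 × 10^2) × 61.2 × 0.4393 = 16399.9476
Multiplication/division keeps the fewest significant figures: 6.1 × 10^2 → 2 s.f., 61.2 → 3 s.f., 0.4393 → 4 s.f.; limit is 2.
Rounded to 2 significant figures: 1.6 × 10^4.

1.6 × 10^4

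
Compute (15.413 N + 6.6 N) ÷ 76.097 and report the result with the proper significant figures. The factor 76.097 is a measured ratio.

15.413 N + 6.6 N = 22.013 N; the sum is limited to 1 decimal place (3 s.f.).
Carrying full precision, 22.013 ÷ 76.097 = 0.289275529916… N; 76.097 has 5 s.f., so the result keeps min(3, 5) = 3 s.f.
Rounded to 3 significant figures: 0.289 N.

0.289 N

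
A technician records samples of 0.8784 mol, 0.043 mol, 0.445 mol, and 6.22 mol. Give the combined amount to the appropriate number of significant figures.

7.59 mol

0.8784 mol + 0.043 mol + 0.445 mol + 6.22 mol = 7.5864 mol.
Addition/subtraction keeps the fewest decimal places: 0.8784 → 4 decimal places, 0.043 → 3 decimal places, 0.445 → 3 decimal places, 6.22 → 2 decimal places; limit is 2.
Rounded to 2 decimal places: 7.59 mol.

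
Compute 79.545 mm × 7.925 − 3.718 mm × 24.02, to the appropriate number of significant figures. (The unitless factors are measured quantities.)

541.1 mm

79.545 × 7.925 = 630.394125 → 630.4 mm (4 s.f., last digit at the 10^-1 place).
3.718 × 24.02 = 89.30636 → 89.31 mm (4 s.f., last digit at the 10^-2 place).
Difference: 541.087765 mm; keep the coarser place, 10^-1.
Result: 541.1 mm.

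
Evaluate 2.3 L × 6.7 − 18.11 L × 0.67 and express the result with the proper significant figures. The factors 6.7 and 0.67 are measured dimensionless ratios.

2.3 × 6.7 = 15.41 → 15 L (2 s.f., last digit at the 10^0 place).
18.11 × 0.67 = 12.1337 → 12 L (2 s.f., last digit at the 10^0 place).
Difference: 3.2763 L; keep the coarser place, 10^0.
Result: 3 L.

3 L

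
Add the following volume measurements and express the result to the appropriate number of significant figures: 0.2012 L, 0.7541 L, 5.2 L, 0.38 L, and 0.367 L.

0.2012 L + 0.7541 L + 5.2 L + 0.38 L + 0.367 L = 6.9023 L.
Addition/subtraction keeps the fewest decimal places: 0.2012 → 4 decimal places, 0.7541 → 4 decimal places, 5.2 → 1 decimal place, 0.38 → 2 decimal places, 0.367 → 3 decimal places; limit is 1.
Rounded to 1 decimal place: 6.9 L.

6.9 L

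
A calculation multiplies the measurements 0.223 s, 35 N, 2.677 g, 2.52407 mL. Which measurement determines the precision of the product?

35 N

0.223 s → 3 s.f.; 35 N → 2 s.f.; 2.677 g → 4 s.f.; 2.52407 mL → 6 s.f.
The fewest is 2 significant figures, from 35 N.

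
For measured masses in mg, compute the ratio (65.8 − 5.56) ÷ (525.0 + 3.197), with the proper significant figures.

0.114

65.8 − 5.56 = 60.24, limited to 1 d.p. → 3 s.f.; 525.0 + 3.197 = 528.197, limited to 1 d.p. → 4 s.f.
Carrying full precision, 60.24 ÷ 528.197 = 0.114048356958…; keep min(3, 4) = 3 s.f.
Rounded to 3 significant figures: 0.114.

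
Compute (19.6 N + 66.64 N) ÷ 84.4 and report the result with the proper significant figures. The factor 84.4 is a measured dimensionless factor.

1.02 N

19.6 N + 66.64 N = 86.24 N; the sum is limited to 1 decimal place (3 s.f.).
Carrying full precision, 86.24 ÷ 84.4 = 1.02180094787… N; 84.4 has 3 s.f., so the result keeps min(3, 3) = 3 s.f.
Rounded to 3 significant figures: 1.02 N.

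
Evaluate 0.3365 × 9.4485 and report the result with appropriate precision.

0.3365 × 9.4485 = 3.17942025
Multiplication/division keeps the fewest significant figures: 0.3365 → 4 s.f., 9.4485 → 5 s.f.; limit is 4.
Rounded to 4 significant figures: 3.179.

3.179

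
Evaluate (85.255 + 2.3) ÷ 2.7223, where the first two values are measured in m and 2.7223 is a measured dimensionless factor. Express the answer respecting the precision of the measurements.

32.2 m

85.255 m + 2.3 m = 87.555 m; the sum is limited to 1 decimal place (3 s.f.).
Carrying full precision, 87.555 ÷ 2.7223 = 32.1621423061… m; 2.7223 has 5 s.f., so the result keeps min(3, 5) = 3 s.f.
Rounded to 3 significant figures: 32.2 m.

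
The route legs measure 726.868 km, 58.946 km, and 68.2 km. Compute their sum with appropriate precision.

8.540 × 10² km

726.868 km + 58.946 km + 68.2 km = 854.014 km.
Addition/subtraction keeps the fewest decimal places: 726.868 → 3 decimal places, 58.946 → 3 decimal places, 68.2 → 1 decimal place; limit is 1.
Rounded to 1 decimal place: 8.540 × 10² km.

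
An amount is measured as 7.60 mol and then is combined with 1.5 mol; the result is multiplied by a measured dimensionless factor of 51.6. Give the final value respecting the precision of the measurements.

4.7 × 10^2 mol

7.60 mol + 1.5 mol = 9.10 mol; the sum is limited to 1 decimal place (2 s.f.).
Carrying full precision, 9.10 × 51.6 = 469.56 mol; 51.6 has 3 s.f., so the result keeps min(2, 3) = 2 s.f.
Rounded to 2 significant figures: 4.7 × 10^2 mol.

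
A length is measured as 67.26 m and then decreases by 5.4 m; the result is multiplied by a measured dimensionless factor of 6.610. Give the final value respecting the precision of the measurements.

409 m

67.26 m − 5.4 m = 61.86 m; the difference is limited to 1 decimal place (3 s.f.).
Carrying full precision, 61.86 × 6.610 = 408.8946 m; 6.610 has 4 s.f., so the result keeps min(3, 4) = 3 s.f.
Rounded to 3 significant figures: 409 m.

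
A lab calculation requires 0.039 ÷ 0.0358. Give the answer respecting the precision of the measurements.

0.039 ÷ 0.0358 = 1.08938547486…
Multiplication/division keeps the fewest significant figures: 0.039 → 2 s.f., 0.0358 → 3 s.f.; limit is 2.
Rounded to 2 significant figures: 1.1.

1.1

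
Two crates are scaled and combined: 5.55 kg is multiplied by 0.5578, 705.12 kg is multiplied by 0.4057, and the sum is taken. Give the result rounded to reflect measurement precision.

289.2 kg

5.55 × 0.5578 = 3.09579 → 3.10 kg (3 s.f., last digit at the 10^-2 place).
705.12 × 0.4057 = 286.067184 → 286.1 kg (4 s.f., last digit at the 10^-1 place).
Sum: 289.162974 kg; keep the coarser place, 10^-1.
Result: 289.2 kg.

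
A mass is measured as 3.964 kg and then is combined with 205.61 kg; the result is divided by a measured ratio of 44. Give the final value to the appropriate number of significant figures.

4.8 kg

3.964 kg + 205.61 kg = 209.574 kg; the sum is limited to 2 decimal places (5 s.f.).
Carrying full precision, 209.574 ÷ 44 = 4.76304545455… kg; 44 has 2 s.f., so the result keeps min(5, 2) = 2 s.f.
Rounded to 2 significant figures: 4.8 kg.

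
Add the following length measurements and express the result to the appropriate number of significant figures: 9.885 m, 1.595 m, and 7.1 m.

18.6 m

9.885 m + 1.595 m + 7.1 m = 18.580 m.
Addition/subtraction keeps the fewest decimal places: 9.885 → 3 decimal places, 1.595 → 3 decimal places, 7.1 → 1 decimal place; limit is 1.
Rounded to 1 decimal place: 18.6 m.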